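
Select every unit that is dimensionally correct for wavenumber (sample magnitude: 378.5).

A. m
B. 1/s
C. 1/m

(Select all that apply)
C

wavenumber has SI base units: 1 / m

Checking each option against 1 / m:
  A. m: ✗ does not match
  B. 1/s: ✗ does not match
  C. 1/m: ✓ matches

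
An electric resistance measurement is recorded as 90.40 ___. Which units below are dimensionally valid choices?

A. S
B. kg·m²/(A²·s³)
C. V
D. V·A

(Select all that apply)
B

electric resistance has SI base units: kg * m^2 / (A^2 * s^3)

Checking each option against kg * m^2 / (A^2 * s^3):
  A. S: ✗ does not match
  B. kg·m²/(A²·s³): ✓ matches
  C. V: ✗ does not match
  D. V·A: ✗ does not match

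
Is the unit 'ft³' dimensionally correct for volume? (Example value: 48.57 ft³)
Yes

volume has SI base units: m^3
ft³ reduces to the same SI base units, so it is a valid unit for volume.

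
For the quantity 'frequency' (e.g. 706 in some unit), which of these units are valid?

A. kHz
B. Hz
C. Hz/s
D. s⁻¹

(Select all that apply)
A, B, D

frequency has SI base units: 1 / s

Checking each option against 1 / s:
  A. kHz: ✓ matches
  B. Hz: ✓ matches
  C. Hz/s: ✗ does not match
  D. s⁻¹: ✓ matches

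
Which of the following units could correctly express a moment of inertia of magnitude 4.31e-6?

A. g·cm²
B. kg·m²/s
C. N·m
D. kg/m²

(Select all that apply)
A

moment of inertia has SI base units: kg * m^2

Checking each option against kg * m^2:
  A. g·cm²: ✓ matches
  B. kg·m²/s: ✗ does not match
  C. N·m: ✗ does not match
  D. kg/m²: ✗ does not match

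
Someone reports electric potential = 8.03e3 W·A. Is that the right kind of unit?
No

electric potential has SI base units: kg * m^2 / (A * s^3)
W·A does NOT reduce to kg * m^2 / (A * s^3); a valid unit for electric potential would be e.g. V.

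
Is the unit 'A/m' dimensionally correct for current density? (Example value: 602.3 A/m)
No

current density has SI base units: A / m^2
A/m does NOT reduce to A / m^2; a valid unit for current density would be e.g. A/m².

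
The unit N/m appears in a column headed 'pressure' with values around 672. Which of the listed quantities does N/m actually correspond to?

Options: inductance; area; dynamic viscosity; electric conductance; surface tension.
surface tension

pressure should have units dimensionally equivalent to kg / (m * s^2) (e.g. Pa).
The given unit 'N/m' reduces to kg / s^2. Of the listed options, that is the dimensionality of surface tension.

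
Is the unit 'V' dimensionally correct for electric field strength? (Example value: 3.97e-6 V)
No

electric field strength has SI base units: kg * m / (A * s^3)
V does NOT reduce to kg * m / (A * s^3); a valid unit for electric field strength would be e.g. V/m.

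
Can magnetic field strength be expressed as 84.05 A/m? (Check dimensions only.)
Yes

magnetic field strength has SI base units: A / m
A/m reduces to the same SI base units, so it is a valid unit for magnetic field strength.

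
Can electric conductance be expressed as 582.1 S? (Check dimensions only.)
Yes

electric conductance has SI base units: A^2 * s^3 / (kg * m^2)
S reduces to the same SI base units, so it is a valid unit for electric conductance.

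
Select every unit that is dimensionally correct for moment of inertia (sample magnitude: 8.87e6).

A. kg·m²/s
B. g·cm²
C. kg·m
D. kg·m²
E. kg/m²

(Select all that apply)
B, D

moment of inertia has SI base units: kg * m^2

Checking each option against kg * m^2:
  A. kg·m²/s: ✗ does not match
  B. g·cm²: ✓ matches
  C. kg·m: ✗ does not match
  D. kg·m²: ✓ matches
  E. kg/m²: ✗ does not match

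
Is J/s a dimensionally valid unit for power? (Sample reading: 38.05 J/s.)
Yes

power has SI base units: kg * m^2 / s^3
J/s reduces to the same SI base units, so it is a valid unit for power.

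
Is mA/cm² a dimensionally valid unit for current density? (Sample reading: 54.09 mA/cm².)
Yes

current density has SI base units: A / m^2
mA/cm² reduces to the same SI base units, so it is a valid unit for current density.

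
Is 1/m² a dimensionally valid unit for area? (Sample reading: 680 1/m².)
No

area has SI base units: m^2
1/m² does NOT reduce to m^2; a valid unit for area would be e.g. m².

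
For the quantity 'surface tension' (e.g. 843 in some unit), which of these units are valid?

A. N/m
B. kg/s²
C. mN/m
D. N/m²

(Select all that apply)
A, B, C

surface tension has SI base units: kg / s^2

Checking each option against kg / s^2:
  A. N/m: ✓ matches
  B. kg/s²: ✓ matches
  C. mN/m: ✓ matches
  D. N/m²: ✗ does not match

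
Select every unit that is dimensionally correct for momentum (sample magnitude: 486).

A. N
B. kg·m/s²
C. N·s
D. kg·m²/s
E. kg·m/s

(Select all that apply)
C, E

momentum has SI base units: kg * m / s

Checking each option against kg * m / s:
  A. N: ✗ does not match
  B. kg·m/s²: ✗ does not match
  C. N·s: ✓ matches
  D. kg·m²/s: ✗ does not match
  E. kg·m/s: ✓ matches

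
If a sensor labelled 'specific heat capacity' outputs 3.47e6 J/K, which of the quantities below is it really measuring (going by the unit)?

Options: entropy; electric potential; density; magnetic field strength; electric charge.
entropy

specific heat capacity should have units dimensionally equivalent to m^2 / (s^2 * K) (e.g. J/(kg·K)).
The given unit 'J/K' reduces to kg * m^2 / (s^2 * K). Of the listed options, that is the dimensionality of entropy.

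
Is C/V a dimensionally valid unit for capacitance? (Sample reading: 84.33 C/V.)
Yes

capacitance has SI base units: A^2 * s^4 / (kg * m^2)
C/V reduces to the same SI base units, so it is a valid unit for capacitance.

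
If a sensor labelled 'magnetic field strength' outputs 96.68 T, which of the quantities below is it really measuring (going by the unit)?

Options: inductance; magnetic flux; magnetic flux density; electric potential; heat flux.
magnetic flux density

magnetic field strength should have units dimensionally equivalent to A / m (e.g. A/m).
The given unit 'T' reduces to kg / (A * s^2). Of the listed options, that is the dimensionality of magnetic flux density.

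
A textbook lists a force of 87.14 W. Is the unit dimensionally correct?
No

force has SI base units: kg * m / s^2
W does NOT reduce to kg * m / s^2; a valid unit for force would be e.g. N.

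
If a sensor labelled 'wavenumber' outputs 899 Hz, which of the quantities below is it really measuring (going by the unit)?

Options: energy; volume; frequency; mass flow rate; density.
frequency

wavenumber should have units dimensionally equivalent to 1 / m (e.g. 1/m).
The given unit 'Hz' reduces to 1 / s. Of the listed options, that is the dimensionality of frequency.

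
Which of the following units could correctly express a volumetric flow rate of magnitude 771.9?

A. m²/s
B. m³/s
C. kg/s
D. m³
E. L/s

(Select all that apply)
B, E

volumetric flow rate has SI base units: m^3 / s

Checking each option against m^3 / s:
  A. m²/s: ✗ does not match
  B. m³/s: ✓ matches
  C. kg/s: ✗ does not match
  D. m³: ✗ does not match
  E. L/s: ✓ matches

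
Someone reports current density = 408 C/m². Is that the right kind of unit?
No

current density has SI base units: A / m^2
C/m² does NOT reduce to A / m^2; a valid unit for current density would be e.g. A/m².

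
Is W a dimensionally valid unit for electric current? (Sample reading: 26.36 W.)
No

electric current has SI base units: A
W does NOT reduce to A; a valid unit for electric current would be e.g. A.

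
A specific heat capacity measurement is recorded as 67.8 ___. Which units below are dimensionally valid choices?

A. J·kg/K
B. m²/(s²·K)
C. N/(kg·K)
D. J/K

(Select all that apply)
B

specific heat capacity has SI base units: m^2 / (s^2 * K)

Checking each option against m^2 / (s^2 * K):
  A. J·kg/K: ✗ does not match
  B. m²/(s²·K): ✓ matches
  C. N/(kg·K): ✗ does not match
  D. J/K: ✗ does not match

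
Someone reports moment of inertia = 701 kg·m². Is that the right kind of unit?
Yes

moment of inertia has SI base units: kg * m^2
kg·m² reduces to the same SI base units, so it is a valid unit for moment of inertia.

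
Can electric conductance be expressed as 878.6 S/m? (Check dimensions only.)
No

electric conductance has SI base units: A^2 * s^3 / (kg * m^2)
S/m does NOT reduce to A^2 * s^3 / (kg * m^2); a valid unit for electric conductance would be e.g. S.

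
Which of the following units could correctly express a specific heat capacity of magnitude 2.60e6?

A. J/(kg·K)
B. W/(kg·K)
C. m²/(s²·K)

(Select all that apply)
A, C

specific heat capacity has SI base units: m^2 / (s^2 * K)

Checking each option against m^2 / (s^2 * K):
  A. J/(kg·K): ✓ matches
  B. W/(kg·K): ✗ does not match
  C. m²/(s²·K): ✓ matches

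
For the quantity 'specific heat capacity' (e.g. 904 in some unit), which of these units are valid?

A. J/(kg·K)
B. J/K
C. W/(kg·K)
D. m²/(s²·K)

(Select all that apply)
A, D

specific heat capacity has SI base units: m^2 / (s^2 * K)

Checking each option against m^2 / (s^2 * K):
  A. J/(kg·K): ✓ matches
  B. J/K: ✗ does not match
  C. W/(kg·K): ✗ does not match
  D. m²/(s²·K): ✓ matches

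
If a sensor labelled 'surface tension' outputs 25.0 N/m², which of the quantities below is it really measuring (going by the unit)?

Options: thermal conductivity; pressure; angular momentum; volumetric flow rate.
pressure

surface tension should have units dimensionally equivalent to kg / s^2 (e.g. N/m).
The given unit 'N/m²' reduces to kg / (m * s^2). Of the listed options, that is the dimensionality of pressure.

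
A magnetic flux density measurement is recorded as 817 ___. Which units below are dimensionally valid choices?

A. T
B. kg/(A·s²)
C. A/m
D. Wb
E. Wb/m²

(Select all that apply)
A, B, E

magnetic flux density has SI base units: kg / (A * s^2)

Checking each option against kg / (A * s^2):
  A. T: ✓ matches
  B. kg/(A·s²): ✓ matches
  C. A/m: ✗ does not match
  D. Wb: ✗ does not match
  E. Wb/m²: ✓ matches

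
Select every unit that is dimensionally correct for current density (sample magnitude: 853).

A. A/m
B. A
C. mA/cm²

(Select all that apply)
C

current density has SI base units: A / m^2

Checking each option against A / m^2:
  A. A/m: ✗ does not match
  B. A: ✗ does not match
  C. mA/cm²: ✓ matches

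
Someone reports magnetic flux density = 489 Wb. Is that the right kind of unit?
No

magnetic flux density has SI base units: kg / (A * s^2)
Wb does NOT reduce to kg / (A * s^2); a valid unit for magnetic flux density would be e.g. T.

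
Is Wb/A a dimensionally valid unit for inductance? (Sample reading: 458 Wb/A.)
Yes

inductance has SI base units: kg * m^2 / (A^2 * s^2)
Wb/A reduces to the same SI base units, so it is a valid unit for inductance.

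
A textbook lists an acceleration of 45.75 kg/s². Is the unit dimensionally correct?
No

acceleration has SI base units: m / s^2
kg/s² does NOT reduce to m / s^2; a valid unit for acceleration would be e.g. m/s².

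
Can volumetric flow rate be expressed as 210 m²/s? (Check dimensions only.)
No

volumetric flow rate has SI base units: m^3 / s
m²/s does NOT reduce to m^3 / s; a valid unit for volumetric flow rate would be e.g. m³/s.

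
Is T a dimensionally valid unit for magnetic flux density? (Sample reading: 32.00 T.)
Yes

magnetic flux density has SI base units: kg / (A * s^2)
T reduces to the same SI base units, so it is a valid unit for magnetic flux density.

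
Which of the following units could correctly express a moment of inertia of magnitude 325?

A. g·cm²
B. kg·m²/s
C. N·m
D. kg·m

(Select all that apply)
A

moment of inertia has SI base units: kg * m^2

Checking each option against kg * m^2:
  A. g·cm²: ✓ matches
  B. kg·m²/s: ✗ does not match
  C. N·m: ✗ does not match
  D. kg·m: ✗ does not match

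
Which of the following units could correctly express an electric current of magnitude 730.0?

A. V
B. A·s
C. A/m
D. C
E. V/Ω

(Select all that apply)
E

electric current has SI base units: A

Checking each option against A:
  A. V: ✗ does not match
  B. A·s: ✗ does not match
  C. A/m: ✗ does not match
  D. C: ✗ does not match
  E. V/Ω: ✓ matches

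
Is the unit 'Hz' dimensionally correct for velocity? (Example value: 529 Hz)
No

velocity has SI base units: m / s
Hz does NOT reduce to m / s; a valid unit for velocity would be e.g. m/s.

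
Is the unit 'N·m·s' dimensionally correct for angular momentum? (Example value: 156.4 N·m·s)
Yes

angular momentum has SI base units: kg * m^2 / s
N·m·s reduces to the same SI base units, so it is a valid unit for angular momentum.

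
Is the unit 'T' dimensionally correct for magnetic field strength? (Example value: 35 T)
No

magnetic field strength has SI base units: A / m
T does NOT reduce to A / m; a valid unit for magnetic field strength would be e.g. A/m.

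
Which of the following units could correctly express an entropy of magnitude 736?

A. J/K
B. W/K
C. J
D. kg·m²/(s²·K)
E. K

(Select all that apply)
A, D

entropy has SI base units: kg * m^2 / (s^2 * K)

Checking each option against kg * m^2 / (s^2 * K):
  A. J/K: ✓ matches
  B. W/K: ✗ does not match
  C. J: ✗ does not match
  D. kg·m²/(s²·K): ✓ matches
  E. K: ✗ does not match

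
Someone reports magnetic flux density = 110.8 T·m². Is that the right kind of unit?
No

magnetic flux density has SI base units: kg / (A * s^2)
T·m² does NOT reduce to kg / (A * s^2); a valid unit for magnetic flux density would be e.g. T.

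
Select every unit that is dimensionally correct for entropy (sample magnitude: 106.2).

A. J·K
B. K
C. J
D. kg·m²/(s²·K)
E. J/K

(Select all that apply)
D, E

entropy has SI base units: kg * m^2 / (s^2 * K)

Checking each option against kg * m^2 / (s^2 * K):
  A. J·K: ✗ does not match
  B. K: ✗ does not match
  C. J: ✗ does not match
  D. kg·m²/(s²·K): ✓ matches
  E. J/K: ✓ matches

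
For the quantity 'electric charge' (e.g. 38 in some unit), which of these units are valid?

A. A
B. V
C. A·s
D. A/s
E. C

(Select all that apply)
C, E

electric charge has SI base units: A * s

Checking each option against A * s:
  A. A: ✗ does not match
  B. V: ✗ does not match
  C. A·s: ✓ matches
  D. A/s: ✗ does not match
  E. C: ✓ matches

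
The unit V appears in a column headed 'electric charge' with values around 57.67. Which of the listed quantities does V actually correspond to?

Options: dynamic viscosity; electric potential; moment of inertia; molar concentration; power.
electric potential

electric charge should have units dimensionally equivalent to A * s (e.g. C).
The given unit 'V' reduces to kg * m^2 / (A * s^3). Of the listed options, that is the dimensionality of electric potential.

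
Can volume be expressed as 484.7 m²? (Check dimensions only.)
No

volume has SI base units: m^3
m² does NOT reduce to m^3; a valid unit for volume would be e.g. m³.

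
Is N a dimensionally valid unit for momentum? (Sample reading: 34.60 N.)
No

momentum has SI base units: kg * m / s
N does NOT reduce to kg * m / s; a valid unit for momentum would be e.g. kg·m/s.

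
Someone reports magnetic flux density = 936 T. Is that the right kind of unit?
Yes

magnetic flux density has SI base units: kg / (A * s^2)
T reduces to the same SI base units, so it is a valid unit for magnetic flux density.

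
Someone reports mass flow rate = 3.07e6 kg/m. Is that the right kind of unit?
No

mass flow rate has SI base units: kg / s
kg/m does NOT reduce to kg / s; a valid unit for mass flow rate would be e.g. kg/s.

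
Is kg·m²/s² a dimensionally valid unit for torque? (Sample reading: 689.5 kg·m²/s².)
Yes

torque has SI base units: kg * m^2 / s^2
kg·m²/s² reduces to the same SI base units, so it is a valid unit for torque.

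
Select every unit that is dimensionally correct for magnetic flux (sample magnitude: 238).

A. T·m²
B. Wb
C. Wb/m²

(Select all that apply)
A, B

magnetic flux has SI base units: kg * m^2 / (A * s^2)

Checking each option against kg * m^2 / (A * s^2):
  A. T·m²: ✓ matches
  B. Wb: ✓ matches
  C. Wb/m²: ✗ does not match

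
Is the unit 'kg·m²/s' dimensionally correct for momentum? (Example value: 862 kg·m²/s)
No

momentum has SI base units: kg * m / s
kg·m²/s does NOT reduce to kg * m / s; a valid unit for momentum would be e.g. kg·m/s.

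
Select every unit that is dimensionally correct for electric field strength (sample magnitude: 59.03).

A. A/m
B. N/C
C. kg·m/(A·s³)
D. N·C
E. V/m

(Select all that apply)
B, C, E

electric field strength has SI base units: kg * m / (A * s^3)

Checking each option against kg * m / (A * s^3):
  A. A/m: ✗ does not match
  B. N/C: ✓ matches
  C. kg·m/(A·s³): ✓ matches
  D. N·C: ✗ does not match
  E. V/m: ✓ matches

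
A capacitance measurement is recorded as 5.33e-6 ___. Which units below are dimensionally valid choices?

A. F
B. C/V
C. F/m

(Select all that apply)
A, B

capacitance has SI base units: A^2 * s^4 / (kg * m^2)

Checking each option against A^2 * s^4 / (kg * m^2):
  A. F: ✓ matches
  B. C/V: ✓ matches
  C. F/m: ✗ does not match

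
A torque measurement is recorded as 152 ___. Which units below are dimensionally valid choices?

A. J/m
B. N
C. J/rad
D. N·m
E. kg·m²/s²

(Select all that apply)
C, D, E

torque has SI base units: kg * m^2 / s^2

Checking each option against kg * m^2 / s^2:
  A. J/m: ✗ does not match
  B. N: ✗ does not match
  C. J/rad: ✓ matches
  D. N·m: ✓ matches
  E. kg·m²/s²: ✓ matches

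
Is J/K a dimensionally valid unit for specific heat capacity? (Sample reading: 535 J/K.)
No

specific heat capacity has SI base units: m^2 / (s^2 * K)
J/K does NOT reduce to m^2 / (s^2 * K); a valid unit for specific heat capacity would be e.g. J/(kg·K).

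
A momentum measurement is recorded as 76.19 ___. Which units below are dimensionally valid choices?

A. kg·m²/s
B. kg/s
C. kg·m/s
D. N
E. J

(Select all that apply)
C

momentum has SI base units: kg * m / s

Checking each option against kg * m / s:
  A. kg·m²/s: ✗ does not match
  B. kg/s: ✗ does not match
  C. kg·m/s: ✓ matches
  D. N: ✗ does not match
  E. J: ✗ does not match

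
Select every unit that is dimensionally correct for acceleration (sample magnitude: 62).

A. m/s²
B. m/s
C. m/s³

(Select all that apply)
A

acceleration has SI base units: m / s^2

Checking each option against m / s^2:
  A. m/s²: ✓ matches
  B. m/s: ✗ does not match
  C. m/s³: ✗ does not match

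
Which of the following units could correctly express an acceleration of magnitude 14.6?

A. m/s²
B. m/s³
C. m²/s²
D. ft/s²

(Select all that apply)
A, D

acceleration has SI base units: m / s^2

Checking each option against m / s^2:
  A. m/s²: ✓ matches
  B. m/s³: ✗ does not match
  C. m²/s²: ✗ does not match
  D. ft/s²: ✓ matches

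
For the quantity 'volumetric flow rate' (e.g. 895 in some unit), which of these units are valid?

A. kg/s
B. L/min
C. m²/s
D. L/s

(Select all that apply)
B, D

volumetric flow rate has SI base units: m^3 / s

Checking each option against m^3 / s:
  A. kg/s: ✗ does not match
  B. L/min: ✓ matches
  C. m²/s: ✗ does not match
  D. L/s: ✓ matches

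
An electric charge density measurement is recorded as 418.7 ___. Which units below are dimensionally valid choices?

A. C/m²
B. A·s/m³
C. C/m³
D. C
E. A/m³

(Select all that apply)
B, C

electric charge density has SI base units: A * s / m^3

Checking each option against A * s / m^3:
  A. C/m²: ✗ does not match
  B. A·s/m³: ✓ matches
  C. C/m³: ✓ matches
  D. C: ✗ does not match
  E. A/m³: ✗ does not match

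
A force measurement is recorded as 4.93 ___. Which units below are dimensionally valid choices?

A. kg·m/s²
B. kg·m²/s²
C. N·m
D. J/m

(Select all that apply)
A, D

force has SI base units: kg * m / s^2

Checking each option against kg * m / s^2:
  A. kg·m/s²: ✓ matches
  B. kg·m²/s²: ✗ does not match
  C. N·m: ✗ does not match
  D. J/m: ✓ matches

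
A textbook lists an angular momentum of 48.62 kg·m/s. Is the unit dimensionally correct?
No

angular momentum has SI base units: kg * m^2 / s
kg·m/s does NOT reduce to kg * m^2 / s; a valid unit for angular momentum would be e.g. kg·m²/s.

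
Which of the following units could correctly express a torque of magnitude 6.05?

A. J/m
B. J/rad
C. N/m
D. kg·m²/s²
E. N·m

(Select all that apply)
B, D, E

torque has SI base units: kg * m^2 / s^2

Checking each option against kg * m^2 / s^2:
  A. J/m: ✗ does not match
  B. J/rad: ✓ matches
  C. N/m: ✗ does not match
  D. kg·m²/s²: ✓ matches
  E. N·m: ✓ matches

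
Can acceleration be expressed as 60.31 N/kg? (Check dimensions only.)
Yes

acceleration has SI base units: m / s^2
N/kg reduces to the same SI base units, so it is a valid unit for acceleration.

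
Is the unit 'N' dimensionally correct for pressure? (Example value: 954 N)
No

pressure has SI base units: kg / (m * s^2)
N does NOT reduce to kg / (m * s^2); a valid unit for pressure would be e.g. Pa.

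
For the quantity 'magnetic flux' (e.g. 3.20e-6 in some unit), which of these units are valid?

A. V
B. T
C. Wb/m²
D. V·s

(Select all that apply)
D

magnetic flux has SI base units: kg * m^2 / (A * s^2)

Checking each option against kg * m^2 / (A * s^2):
  A. V: ✗ does not match
  B. T: ✗ does not match
  C. Wb/m²: ✗ does not match
  D. V·s: ✓ matches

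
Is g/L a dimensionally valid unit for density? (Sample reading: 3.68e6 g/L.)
Yes

density has SI base units: kg / m^3
g/L reduces to the same SI base units, so it is a valid unit for density.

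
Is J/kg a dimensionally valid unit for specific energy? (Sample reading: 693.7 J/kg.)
Yes

specific energy has SI base units: m^2 / s^2
J/kg reduces to the same SI base units, so it is a valid unit for specific energy.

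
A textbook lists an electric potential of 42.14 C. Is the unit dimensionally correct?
No

electric potential has SI base units: kg * m^2 / (A * s^3)
C does NOT reduce to kg * m^2 / (A * s^3); a valid unit for electric potential would be e.g. V.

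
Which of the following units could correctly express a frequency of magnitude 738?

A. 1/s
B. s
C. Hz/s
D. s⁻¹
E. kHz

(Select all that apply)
A, D, E

frequency has SI base units: 1 / s

Checking each option against 1 / s:
  A. 1/s: ✓ matches
  B. s: ✗ does not match
  C. Hz/s: ✗ does not match
  D. s⁻¹: ✓ matches
  E. kHz: ✓ matches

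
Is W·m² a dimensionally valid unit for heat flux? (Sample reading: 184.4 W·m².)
No

heat flux has SI base units: kg / s^3
W·m² does NOT reduce to kg / s^3; a valid unit for heat flux would be e.g. W/m².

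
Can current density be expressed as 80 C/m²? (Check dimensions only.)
No

current density has SI base units: A / m^2
C/m² does NOT reduce to A / m^2; a valid unit for current density would be e.g. A/m².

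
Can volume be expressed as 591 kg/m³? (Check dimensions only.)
No

volume has SI base units: m^3
kg/m³ does NOT reduce to m^3; a valid unit for volume would be e.g. m³.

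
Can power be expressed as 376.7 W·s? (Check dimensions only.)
No

power has SI base units: kg * m^2 / s^3
W·s does NOT reduce to kg * m^2 / s^3; a valid unit for power would be e.g. W.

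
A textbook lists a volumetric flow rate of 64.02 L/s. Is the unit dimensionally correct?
Yes

volumetric flow rate has SI base units: m^3 / s
L/s reduces to the same SI base units, so it is a valid unit for volumetric flow rate.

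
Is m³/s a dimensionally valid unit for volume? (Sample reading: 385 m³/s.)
No

volume has SI base units: m^3
m³/s does NOT reduce to m^3; a valid unit for volume would be e.g. m³.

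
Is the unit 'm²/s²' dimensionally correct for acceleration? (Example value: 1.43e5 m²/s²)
No

acceleration has SI base units: m / s^2
m²/s² does NOT reduce to m / s^2; a valid unit for acceleration would be e.g. m/s².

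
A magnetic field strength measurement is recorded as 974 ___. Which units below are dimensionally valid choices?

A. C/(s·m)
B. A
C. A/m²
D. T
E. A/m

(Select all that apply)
A, E

magnetic field strength has SI base units: A / m

Checking each option against A / m:
  A. C/(s·m): ✓ matches
  B. A: ✗ does not match
  C. A/m²: ✗ does not match
  D. T: ✗ does not match
  E. A/m: ✓ matches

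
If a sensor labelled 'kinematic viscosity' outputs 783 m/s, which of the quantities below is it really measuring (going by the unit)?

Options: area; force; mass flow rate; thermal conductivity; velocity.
velocity

kinematic viscosity should have units dimensionally equivalent to m^2 / s (e.g. m²/s).
The given unit 'm/s' reduces to m / s. Of the listed options, that is the dimensionality of velocity.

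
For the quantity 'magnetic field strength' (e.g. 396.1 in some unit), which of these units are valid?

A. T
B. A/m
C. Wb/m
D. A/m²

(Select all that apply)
B

magnetic field strength has SI base units: A / m

Checking each option against A / m:
  A. T: ✗ does not match
  B. A/m: ✓ matches
  C. Wb/m: ✗ does not match
  D. A/m²: ✗ does not match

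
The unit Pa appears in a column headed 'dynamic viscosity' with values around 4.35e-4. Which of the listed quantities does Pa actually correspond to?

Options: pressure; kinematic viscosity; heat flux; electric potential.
pressure

dynamic viscosity should have units dimensionally equivalent to kg / (m * s) (e.g. Pa·s).
The given unit 'Pa' reduces to kg / (m * s^2). Of the listed options, that is the dimensionality of pressure.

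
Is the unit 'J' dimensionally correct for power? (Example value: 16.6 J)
No

power has SI base units: kg * m^2 / s^3
J does NOT reduce to kg * m^2 / s^3; a valid unit for power would be e.g. W.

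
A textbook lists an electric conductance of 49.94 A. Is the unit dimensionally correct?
No

electric conductance has SI base units: A^2 * s^3 / (kg * m^2)
A does NOT reduce to A^2 * s^3 / (kg * m^2); a valid unit for electric conductance would be e.g. S.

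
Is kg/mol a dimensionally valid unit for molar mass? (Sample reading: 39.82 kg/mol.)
Yes

molar mass has SI base units: kg / mol
kg/mol reduces to the same SI base units, so it is a valid unit for molar mass.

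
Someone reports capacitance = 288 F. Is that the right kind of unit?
Yes

capacitance has SI base units: A^2 * s^4 / (kg * m^2)
F reduces to the same SI base units, so it is a valid unit for capacitance.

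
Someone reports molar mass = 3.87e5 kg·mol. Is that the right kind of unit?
No

molar mass has SI base units: kg / mol
kg·mol does NOT reduce to kg / mol; a valid unit for molar mass would be e.g. kg/mol.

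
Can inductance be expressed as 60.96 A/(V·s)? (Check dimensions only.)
No

inductance has SI base units: kg * m^2 / (A^2 * s^2)
A/(V·s) does NOT reduce to kg * m^2 / (A^2 * s^2); a valid unit for inductance would be e.g. H.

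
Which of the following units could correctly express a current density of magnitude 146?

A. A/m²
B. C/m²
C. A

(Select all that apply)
A

current density has SI base units: A / m^2

Checking each option against A / m^2:
  A. A/m²: ✓ matches
  B. C/m²: ✗ does not match
  C. A: ✗ does not match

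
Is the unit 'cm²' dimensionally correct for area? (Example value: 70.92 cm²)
Yes

area has SI base units: m^2
cm² reduces to the same SI base units, so it is a valid unit for area.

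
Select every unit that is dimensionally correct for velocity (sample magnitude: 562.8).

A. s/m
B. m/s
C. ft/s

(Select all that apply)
B, C

velocity has SI base units: m / s

Checking each option against m / s:
  A. s/m: ✗ does not match
  B. m/s: ✓ matches
  C. ft/s: ✓ matches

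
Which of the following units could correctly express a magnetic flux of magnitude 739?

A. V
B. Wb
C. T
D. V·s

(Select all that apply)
B, D

magnetic flux has SI base units: kg * m^2 / (A * s^2)

Checking each option against kg * m^2 / (A * s^2):
  A. V: ✗ does not match
  B. Wb: ✓ matches
  C. T: ✗ does not match
  D. V·s: ✓ matches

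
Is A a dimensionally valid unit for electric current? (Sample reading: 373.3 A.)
Yes

electric current has SI base units: A
A reduces to the same SI base units, so it is a valid unit for electric current.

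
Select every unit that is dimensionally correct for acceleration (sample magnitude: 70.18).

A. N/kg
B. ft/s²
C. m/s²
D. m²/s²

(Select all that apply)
A, B, C

acceleration has SI base units: m / s^2

Checking each option against m / s^2:
  A. N/kg: ✓ matches
  B. ft/s²: ✓ matches
  C. m/s²: ✓ matches
  D. m²/s²: ✗ does not match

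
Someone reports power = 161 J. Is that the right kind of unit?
No

power has SI base units: kg * m^2 / s^3
J does NOT reduce to kg * m^2 / s^3; a valid unit for power would be e.g. W.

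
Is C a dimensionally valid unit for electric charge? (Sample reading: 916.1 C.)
Yes

electric charge has SI base units: A * s
C reduces to the same SI base units, so it is a valid unit for electric charge.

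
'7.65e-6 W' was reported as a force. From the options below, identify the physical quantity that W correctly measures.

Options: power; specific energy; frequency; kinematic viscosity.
power

force should have units dimensionally equivalent to kg * m / s^2 (e.g. N).
The given unit 'W' reduces to kg * m^2 / s^3. Of the listed options, that is the dimensionality of power.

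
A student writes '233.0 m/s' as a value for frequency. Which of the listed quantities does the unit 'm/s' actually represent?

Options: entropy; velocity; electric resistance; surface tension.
velocity

frequency should have units dimensionally equivalent to 1 / s (e.g. Hz).
The given unit 'm/s' reduces to m / s. Of the listed options, that is the dimensionality of velocity.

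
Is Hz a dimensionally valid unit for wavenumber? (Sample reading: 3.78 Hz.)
No

wavenumber has SI base units: 1 / m
Hz does NOT reduce to 1 / m; a valid unit for wavenumber would be e.g. 1/m.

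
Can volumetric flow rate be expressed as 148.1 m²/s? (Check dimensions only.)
No

volumetric flow rate has SI base units: m^3 / s
m²/s does NOT reduce to m^3 / s; a valid unit for volumetric flow rate would be e.g. m³/s.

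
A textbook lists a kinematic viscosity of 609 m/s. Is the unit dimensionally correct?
No

kinematic viscosity has SI base units: m^2 / s
m/s does NOT reduce to m^2 / s; a valid unit for kinematic viscosity would be e.g. m²/s.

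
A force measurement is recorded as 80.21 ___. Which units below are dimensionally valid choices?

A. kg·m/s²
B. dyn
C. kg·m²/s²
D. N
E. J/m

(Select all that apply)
A, B, D, E

force has SI base units: kg * m / s^2

Checking each option against kg * m / s^2:
  A. kg·m/s²: ✓ matches
  B. dyn: ✓ matches
  C. kg·m²/s²: ✗ does not match
  D. N: ✓ matches
  E. J/m: ✓ matches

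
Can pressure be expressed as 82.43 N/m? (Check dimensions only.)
No

pressure has SI base units: kg / (m * s^2)
N/m does NOT reduce to kg / (m * s^2); a valid unit for pressure would be e.g. Pa.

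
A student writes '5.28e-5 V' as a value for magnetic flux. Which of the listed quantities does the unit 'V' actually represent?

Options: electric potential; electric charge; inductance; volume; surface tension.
electric potential

magnetic flux should have units dimensionally equivalent to kg * m^2 / (A * s^2) (e.g. Wb).
The given unit 'V' reduces to kg * m^2 / (A * s^3). Of the listed options, that is the dimensionality of electric potential.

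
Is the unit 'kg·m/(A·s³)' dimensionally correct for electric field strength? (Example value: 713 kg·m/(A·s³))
Yes

electric field strength has SI base units: kg * m / (A * s^3)
kg·m/(A·s³) reduces to the same SI base units, so it is a valid unit for electric field strength.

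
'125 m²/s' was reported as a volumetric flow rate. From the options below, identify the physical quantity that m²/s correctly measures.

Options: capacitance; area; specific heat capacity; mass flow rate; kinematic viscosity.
kinematic viscosity

volumetric flow rate should have units dimensionally equivalent to m^3 / s (e.g. m³/s).
The given unit 'm²/s' reduces to m^2 / s. Of the listed options, that is the dimensionality of kinematic viscosity.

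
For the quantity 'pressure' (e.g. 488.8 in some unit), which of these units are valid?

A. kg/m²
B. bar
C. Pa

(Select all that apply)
B, C

pressure has SI base units: kg / (m * s^2)

Checking each option against kg / (m * s^2):
  A. kg/m²: ✗ does not match
  B. bar: ✓ matches
  C. Pa: ✓ matches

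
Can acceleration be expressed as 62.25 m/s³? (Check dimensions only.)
No

acceleration has SI base units: m / s^2
m/s³ does NOT reduce to m / s^2; a valid unit for acceleration would be e.g. m/s².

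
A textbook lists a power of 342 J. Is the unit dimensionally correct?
No

power has SI base units: kg * m^2 / s^3
J does NOT reduce to kg * m^2 / s^3; a valid unit for power would be e.g. W.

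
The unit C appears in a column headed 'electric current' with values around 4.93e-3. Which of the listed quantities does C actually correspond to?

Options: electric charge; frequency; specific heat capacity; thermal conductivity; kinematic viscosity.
electric charge

electric current should have units dimensionally equivalent to A (e.g. A).
The given unit 'C' reduces to A * s. Of the listed options, that is the dimensionality of electric charge.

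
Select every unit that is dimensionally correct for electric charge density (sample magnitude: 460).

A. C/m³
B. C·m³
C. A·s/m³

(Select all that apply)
A, C

electric charge density has SI base units: A * s / m^3

Checking each option against A * s / m^3:
  A. C/m³: ✓ matches
  B. C·m³: ✗ does not match
  C. A·s/m³: ✓ matches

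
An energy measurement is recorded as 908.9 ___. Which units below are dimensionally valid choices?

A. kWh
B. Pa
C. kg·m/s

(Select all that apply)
A

energy has SI base units: kg * m^2 / s^2

Checking each option against kg * m^2 / s^2:
  A. kWh: ✓ matches
  B. Pa: ✗ does not match
  C. kg·m/s: ✗ does not match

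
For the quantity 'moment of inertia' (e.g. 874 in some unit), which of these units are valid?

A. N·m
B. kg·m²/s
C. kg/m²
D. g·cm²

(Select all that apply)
D

moment of inertia has SI base units: kg * m^2

Checking each option against kg * m^2:
  A. N·m: ✗ does not match
  B. kg·m²/s: ✗ does not match
  C. kg/m²: ✗ does not match
  D. g·cm²: ✓ matches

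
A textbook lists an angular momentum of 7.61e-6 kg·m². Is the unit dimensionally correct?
No

angular momentum has SI base units: kg * m^2 / s
kg·m² does NOT reduce to kg * m^2 / s; a valid unit for angular momentum would be e.g. kg·m²/s.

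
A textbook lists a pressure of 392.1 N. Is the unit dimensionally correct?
No

pressure has SI base units: kg / (m * s^2)
N does NOT reduce to kg / (m * s^2); a valid unit for pressure would be e.g. Pa.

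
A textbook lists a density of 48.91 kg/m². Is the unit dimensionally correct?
No

density has SI base units: kg / m^3
kg/m² does NOT reduce to kg / m^3; a valid unit for density would be e.g. kg/m³.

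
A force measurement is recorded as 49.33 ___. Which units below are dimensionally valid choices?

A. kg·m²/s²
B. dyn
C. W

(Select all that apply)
B

force has SI base units: kg * m / s^2

Checking each option against kg * m / s^2:
  A. kg·m²/s²: ✗ does not match
  B. dyn: ✓ matches
  C. W: ✗ does not match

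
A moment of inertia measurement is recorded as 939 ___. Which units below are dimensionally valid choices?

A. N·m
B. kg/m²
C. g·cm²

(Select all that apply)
C

moment of inertia has SI base units: kg * m^2

Checking each option against kg * m^2:
  A. N·m: ✗ does not match
  B. kg/m²: ✗ does not match
  C. g·cm²: ✓ matches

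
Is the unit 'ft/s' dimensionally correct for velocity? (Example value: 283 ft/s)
Yes

velocity has SI base units: m / s
ft/s reduces to the same SI base units, so it is a valid unit for velocity.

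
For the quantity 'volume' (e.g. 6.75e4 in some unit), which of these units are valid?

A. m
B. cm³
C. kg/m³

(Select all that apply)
B

volume has SI base units: m^3

Checking each option against m^3:
  A. m: ✗ does not match
  B. cm³: ✓ matches
  C. kg/m³: ✗ does not match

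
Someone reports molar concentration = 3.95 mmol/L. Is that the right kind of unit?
Yes

molar concentration has SI base units: mol / m^3
mmol/L reduces to the same SI base units, so it is a valid unit for molar concentration.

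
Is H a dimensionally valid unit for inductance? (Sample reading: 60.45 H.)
Yes

inductance has SI base units: kg * m^2 / (A^2 * s^2)
H reduces to the same SI base units, so it is a valid unit for inductance.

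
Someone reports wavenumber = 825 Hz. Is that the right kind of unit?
No

wavenumber has SI base units: 1 / m
Hz does NOT reduce to 1 / m; a valid unit for wavenumber would be e.g. 1/m.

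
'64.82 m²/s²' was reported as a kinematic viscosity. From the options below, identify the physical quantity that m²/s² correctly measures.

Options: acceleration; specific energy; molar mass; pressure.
specific energy

kinematic viscosity should have units dimensionally equivalent to m^2 / s (e.g. m²/s).
The given unit 'm²/s²' reduces to m^2 / s^2. Of the listed options, that is the dimensionality of specific energy.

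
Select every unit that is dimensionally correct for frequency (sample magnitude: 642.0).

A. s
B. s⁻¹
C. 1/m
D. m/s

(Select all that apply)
B

frequency has SI base units: 1 / s

Checking each option against 1 / s:
  A. s: ✗ does not match
  B. s⁻¹: ✓ matches
  C. 1/m: ✗ does not match
  D. m/s: ✗ does not match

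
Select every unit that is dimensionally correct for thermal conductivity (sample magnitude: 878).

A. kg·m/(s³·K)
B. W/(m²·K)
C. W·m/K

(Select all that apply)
A

thermal conductivity has SI base units: kg * m / (s^3 * K)

Checking each option against kg * m / (s^3 * K):
  A. kg·m/(s³·K): ✓ matches
  B. W/(m²·K): ✗ does not match
  C. W·m/K: ✗ does not match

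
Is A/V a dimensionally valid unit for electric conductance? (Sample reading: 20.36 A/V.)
Yes

electric conductance has SI base units: A^2 * s^3 / (kg * m^2)
A/V reduces to the same SI base units, so it is a valid unit for electric conductance.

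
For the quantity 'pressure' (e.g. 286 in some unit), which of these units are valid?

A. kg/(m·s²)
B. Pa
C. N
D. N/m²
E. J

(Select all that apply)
A, B, D

pressure has SI base units: kg / (m * s^2)

Checking each option against kg / (m * s^2):
  A. kg/(m·s²): ✓ matches
  B. Pa: ✓ matches
  C. N: ✗ does not match
  D. N/m²: ✓ matches
  E. J: ✗ does not match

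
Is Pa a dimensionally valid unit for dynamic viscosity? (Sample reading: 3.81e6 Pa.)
No

dynamic viscosity has SI base units: kg / (m * s)
Pa does NOT reduce to kg / (m * s); a valid unit for dynamic viscosity would be e.g. Pa·s.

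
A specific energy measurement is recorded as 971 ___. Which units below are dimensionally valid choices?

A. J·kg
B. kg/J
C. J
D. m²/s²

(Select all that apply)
D

specific energy has SI base units: m^2 / s^2

Checking each option against m^2 / s^2:
  A. J·kg: ✗ does not match
  B. kg/J: ✗ does not match
  C. J: ✗ does not match
  D. m²/s²: ✓ matches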